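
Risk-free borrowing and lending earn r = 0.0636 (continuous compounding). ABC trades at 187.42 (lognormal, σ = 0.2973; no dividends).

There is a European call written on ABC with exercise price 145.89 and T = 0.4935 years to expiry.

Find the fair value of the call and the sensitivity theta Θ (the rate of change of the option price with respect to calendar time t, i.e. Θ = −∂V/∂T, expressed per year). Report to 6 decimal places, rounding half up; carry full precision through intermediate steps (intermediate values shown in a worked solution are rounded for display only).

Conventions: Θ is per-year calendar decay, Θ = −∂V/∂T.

σ√T = 0.2973·√0.4935 = 0.208852
d₁ = (ln(S/K) + (r+σ²/2)T) / (σ√T) = (ln(187.42/145.89) + (0.0636+0.2973²/2)·0.4935) / 0.208852 = (0.250499 + 0.053196) / 0.208852 = 1.454118
d₂ = d₁ − σ√T = 1.454118 − 0.208852 = 1.245266
e^{−rT} = 0.969101
N(d₁) = 0.927043,  N(d₂) = 0.893483
Call price V = S·N(d₁) − K·e^{−rT}·N(d₂) = 173.746436 − 126.322524 = 47.423912
φ(d₁) = (1/√(2π))·e^{−d₁²/2} = 0.138599
Θ = −S·φ(d₁)·σ/(2√T) − r·K·e^{−rT}·N(d₂) = −5.496654 − 8.034113 = -13.530766

price = 47.423912
Θ = -13.530766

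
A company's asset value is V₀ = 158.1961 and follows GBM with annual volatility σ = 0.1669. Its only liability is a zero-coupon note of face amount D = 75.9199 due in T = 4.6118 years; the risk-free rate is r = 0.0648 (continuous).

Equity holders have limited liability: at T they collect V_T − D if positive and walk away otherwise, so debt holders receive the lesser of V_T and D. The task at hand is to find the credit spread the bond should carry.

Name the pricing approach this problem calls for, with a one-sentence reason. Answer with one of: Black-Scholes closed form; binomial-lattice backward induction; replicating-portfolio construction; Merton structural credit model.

Key observation: a levered firm with one bullet debt due at 4.6118 years is the canonical structural-credit setup: equity is a call on the firm's assets struck at the face value.

framework: Merton structural credit model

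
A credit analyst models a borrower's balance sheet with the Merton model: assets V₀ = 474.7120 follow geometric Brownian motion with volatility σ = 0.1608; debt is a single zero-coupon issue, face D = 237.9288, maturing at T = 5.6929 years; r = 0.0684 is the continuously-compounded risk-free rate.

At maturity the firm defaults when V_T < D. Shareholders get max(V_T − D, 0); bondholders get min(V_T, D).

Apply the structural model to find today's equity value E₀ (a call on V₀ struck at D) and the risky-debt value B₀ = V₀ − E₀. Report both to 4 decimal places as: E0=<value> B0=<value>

Apply the equity-as-call identities (strike 237.9288, horizon 5.6929 years):
d₁ = [ln(V₀/D) + (r + σ²/2)T] / (σ√T)
   = [ln(474.7120/237.9288) + (0.0684 + 0.5·0.1608²)·5.6929] / (0.1608·√5.6929)
   = [0.690737 + 0.462994] / 0.383666 = 3.007126
d₂ = d₁ − σ√T = 3.007126 − 0.383666 = 2.623461
N(d₁) = 0.998681,  N(d₂) = 0.995648,  e^(−rT) = 0.677467
E₀ = V₀·N(d₁) − D·e^(−rT)·N(d₂)
   = 474.7120·0.998681 − 237.9288·0.677467·0.995648 = 313.598604
B₀ = V₀ − E₀ = 474.7120 − 313.598604 = 161.113396

E0=313.5986 B0=161.1134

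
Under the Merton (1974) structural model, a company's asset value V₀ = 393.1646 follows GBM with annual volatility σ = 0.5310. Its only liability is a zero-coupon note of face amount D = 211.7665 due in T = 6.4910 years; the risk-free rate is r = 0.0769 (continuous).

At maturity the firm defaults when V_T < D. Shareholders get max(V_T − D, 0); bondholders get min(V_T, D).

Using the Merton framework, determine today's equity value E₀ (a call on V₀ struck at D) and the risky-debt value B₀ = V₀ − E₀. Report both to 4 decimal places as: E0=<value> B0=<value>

Apply the equity-as-call identities (strike 211.7665, horizon 6.4910 years):
d₁ = [ln(V₀/D) + (r + σ²/2)T] / (σ√T)
   = [ln(393.1646/211.7665) + (0.0769 + 0.5·0.5310²)·6.4910] / (0.5310·√6.4910)
   = [0.618744 + 1.414262] / 1.352852 = 1.502756
d₂ = d₁ − σ√T = 1.502756 − 1.352852 = 0.149904
N(d₁) = 0.933549,  N(d₂) = 0.559580,  e^(−rT) = 0.607042
E₀ = V₀·N(d₁) − D·e^(−rT)·N(d₂)
   = 393.1646·0.933549 − 211.7665·0.607042·0.559580 = 295.103838
B₀ = V₀ − E₀ = 393.1646 − 295.103838 = 98.060762

E0=295.1038 B0=98.0608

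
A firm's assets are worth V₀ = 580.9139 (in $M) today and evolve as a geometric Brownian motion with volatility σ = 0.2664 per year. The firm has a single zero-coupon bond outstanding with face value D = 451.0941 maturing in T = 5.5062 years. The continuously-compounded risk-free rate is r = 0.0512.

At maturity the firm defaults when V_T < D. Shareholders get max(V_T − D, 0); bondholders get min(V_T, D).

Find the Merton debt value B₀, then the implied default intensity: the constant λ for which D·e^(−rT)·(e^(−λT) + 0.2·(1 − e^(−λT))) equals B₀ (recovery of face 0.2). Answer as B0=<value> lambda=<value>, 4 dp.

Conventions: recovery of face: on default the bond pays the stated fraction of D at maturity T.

B0=310.8947 lambda=0.0207

Work the structural quantities from V₀ = 580.9139 against face 451.0941:
d₁ = [ln(V₀/D) + (r + σ²/2)T] / (σ√T)
   = [ln(580.9139/451.0941) + (0.0512 + 0.5·0.2664²)·5.5062] / (0.2664·√5.5062)
   = [0.252927 + 0.477302] / 0.625115 = 1.168150
d₂ = d₁ − σ√T = 1.168150 − 0.625115 = 0.543035
N(d₁) = 0.878627,  N(d₂) = 0.706447,  e^(−rT) = 0.754336
E₀ = V₀·N(d₁) − D·e^(−rT)·N(d₂)
   = 580.9139·0.878627 − 451.0941·0.754336·0.706447 = 270.019246
B₀ = V₀ − E₀ = 580.9139 − 270.019246 = 310.894654
e^(−λT) = (B₀·e^(rT)/D − 0.2)/(1 − 0.2) = (310.8947·1.325669/451.0941 − 0.2)/0.8 = 0.89206645
λ = −ln(0.89206645)/5.5062 = 0.020743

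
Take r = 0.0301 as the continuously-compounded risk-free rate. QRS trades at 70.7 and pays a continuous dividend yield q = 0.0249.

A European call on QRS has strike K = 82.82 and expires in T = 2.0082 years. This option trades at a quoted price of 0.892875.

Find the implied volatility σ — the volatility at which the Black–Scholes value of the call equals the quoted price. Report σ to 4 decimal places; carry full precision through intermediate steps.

At σ = 0.1044 the Black–Scholes value reproduces the quote:
σ√T = 0.1044·√2.0082 = 0.147946
d₁ = (ln(S/K) + (r−q+σ²/2)T) / (σ√T) = (ln(70.7/82.82) + (0.0301−0.0249+0.1044²/2)·2.0082) / 0.147946 = (-0.158224 + 0.021387) / 0.147946 = -0.924912
d₂ = d₁ − σ√T = -0.924912 − 0.147946 = -1.072859
e^{−rT} = 0.941344
e^{−qT} = 0.951225
N(d₁) = 0.177506,  N(d₂) = 0.141667
V = S·e^{−qT}·N(d₁) − K·e^{−rT}·N(d₂) = 11.937553 − 11.044678 = 0.892875 (equal to the quote); since ∂V/∂σ > 0 for all σ, the implied volatility is unique

sigma = 0.1044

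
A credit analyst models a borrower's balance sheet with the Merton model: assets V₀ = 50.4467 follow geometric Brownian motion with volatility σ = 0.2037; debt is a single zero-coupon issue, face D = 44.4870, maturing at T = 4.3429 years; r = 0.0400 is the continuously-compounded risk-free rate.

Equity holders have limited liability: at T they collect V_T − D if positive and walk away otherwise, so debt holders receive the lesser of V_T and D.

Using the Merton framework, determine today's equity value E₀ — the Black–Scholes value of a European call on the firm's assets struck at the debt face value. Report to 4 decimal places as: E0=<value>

E0=15.6311

Apply the equity-as-call identities (strike 44.4870, horizon 4.3429 years):
d₁ = [ln(V₀/D) + (r + σ²/2)T] / (σ√T)
   = [ln(50.4467/44.4870) + (0.0400 + 0.5·0.2037²)·4.3429] / (0.2037·√4.3429)
   = [0.125720 + 0.263817] / 0.424503 = 0.917632
d₂ = d₁ − σ√T = 0.917632 − 0.424503 = 0.493129
N(d₁) = 0.820594,  N(d₂) = 0.689039,  e^(−rT) = 0.840536
E₀ = V₀·N(d₁) − D·e^(−rT)·N(d₂)
   = 50.4467·0.820594 − 44.4870·0.840536·0.689039 = 15.631092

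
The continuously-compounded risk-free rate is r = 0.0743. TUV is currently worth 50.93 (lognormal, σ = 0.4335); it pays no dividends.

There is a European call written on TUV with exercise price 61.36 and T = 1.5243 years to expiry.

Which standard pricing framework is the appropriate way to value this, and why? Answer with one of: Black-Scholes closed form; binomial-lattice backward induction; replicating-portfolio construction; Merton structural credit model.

framework: Black-Scholes closed form

Key observation: a European claim on TUV (strike 61.36) — a lognormal (GBM) underlying with constant rate and volatility — has an exact closed-form value; no lattice or capital structure is involved.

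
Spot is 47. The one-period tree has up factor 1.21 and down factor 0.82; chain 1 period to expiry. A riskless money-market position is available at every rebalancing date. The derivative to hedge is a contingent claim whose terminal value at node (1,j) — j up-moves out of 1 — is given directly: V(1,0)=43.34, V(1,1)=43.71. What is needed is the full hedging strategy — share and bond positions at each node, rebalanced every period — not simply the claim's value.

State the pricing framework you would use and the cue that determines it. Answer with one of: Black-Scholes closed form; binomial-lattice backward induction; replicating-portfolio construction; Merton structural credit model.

Key observation: since the answer must list Δ and B at each node of the 1.21/0.82 lattice on 47, the replicating-portfolio method — solving the two-state system at every node — is the one that applies.

framework: replicating-portfolio construction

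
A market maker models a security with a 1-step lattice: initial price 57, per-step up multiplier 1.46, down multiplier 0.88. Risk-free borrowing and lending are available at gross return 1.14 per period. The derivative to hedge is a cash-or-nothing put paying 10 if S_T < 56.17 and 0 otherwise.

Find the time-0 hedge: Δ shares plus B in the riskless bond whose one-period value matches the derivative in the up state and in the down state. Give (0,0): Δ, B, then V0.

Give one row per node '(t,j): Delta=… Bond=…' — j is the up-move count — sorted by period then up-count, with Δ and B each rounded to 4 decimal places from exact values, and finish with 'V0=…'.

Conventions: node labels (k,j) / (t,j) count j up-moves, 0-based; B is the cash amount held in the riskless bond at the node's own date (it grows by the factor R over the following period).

(0,0): Delta=-0.3025 Bond=22.0811
V0=4.8397

Since d<R<u, set p* = (R−d)/(u−d) = 0.4483; price each node as the discounted p*-expectation of its children.
At maturity the claim pays: V(1,0)=10.0000, V(1,1)=0.0000
Node (0,0) S=57.0000: V=(p*·0.0000+(1−p*)·10.0000)/1.14=4.8397; Δ=(0.0000−10.0000)/(83.2200−50.1600)=-0.3025; B=V−Δ·S=22.0811
Sanity check at the root: Δ(0,0)·S0 + B(0,0) reproduces V0 = 4.8397.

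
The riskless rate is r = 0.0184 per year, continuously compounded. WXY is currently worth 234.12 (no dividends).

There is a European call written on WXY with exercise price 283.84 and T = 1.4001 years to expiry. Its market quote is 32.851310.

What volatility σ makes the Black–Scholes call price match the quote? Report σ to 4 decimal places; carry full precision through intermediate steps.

At σ = 0.4314 the Black–Scholes value reproduces the quote:
σ√T = 0.4314·√1.4001 = 0.510458
d₁ = (ln(S/K) + (r+σ²/2)T) / (σ√T) = (ln(234.12/283.84) + (0.0184+0.4314²/2)·1.4001) / 0.510458 = (-0.192577 + 0.156045) / 0.510458 = -0.071566
d₂ = d₁ − σ√T = -0.071566 − 0.510458 = -0.582024
e^{−rT} = 0.974567
N(d₁) = 0.471474,  N(d₂) = 0.280275
V = S·N(d₁) − K·e^{−rT}·N(d₂) = 110.381380 − 77.530069 = 32.851310 (the quoted price), and the Black–Scholes price is strictly increasing in σ, so σ is unique

sigma = 0.4314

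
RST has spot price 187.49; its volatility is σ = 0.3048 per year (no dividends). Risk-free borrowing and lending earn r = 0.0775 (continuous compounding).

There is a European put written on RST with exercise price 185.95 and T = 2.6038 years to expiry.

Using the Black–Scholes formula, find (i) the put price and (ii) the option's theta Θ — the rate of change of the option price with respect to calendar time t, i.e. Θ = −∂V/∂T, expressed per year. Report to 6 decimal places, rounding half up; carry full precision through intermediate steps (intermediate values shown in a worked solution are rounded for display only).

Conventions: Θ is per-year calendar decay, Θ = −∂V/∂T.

σ√T = 0.3048·√2.6038 = 0.491834
d₁ = (ln(S/K) + (r+σ²/2)T) / (σ√T) = (ln(187.49/185.95) + (0.0775+0.3048²/2)·2.6038) / 0.491834 = (0.008248 + 0.322745) / 0.491834 = 0.672976
d₂ = d₁ − σ√T = 0.672976 − 0.491834 = 0.181142
e^{−rT} = 0.817263
N(−d₁) = 0.250481,  N(−d₂) = 0.428128
Put price V = K·e^{−rT}·N(−d₂) − S·N(−d₁) = 65.062648 − 46.962734 = 18.099913
φ(d₁) = (1/√(2π))·e^{−d₁²/2} = 0.318101
Θ = −S·φ(d₁)·σ/(2√T) + r·K·e^{−rT}·N(−d₂) = −5.632796 + 5.042355 = -0.590441

price = 18.099913
Θ = -0.590441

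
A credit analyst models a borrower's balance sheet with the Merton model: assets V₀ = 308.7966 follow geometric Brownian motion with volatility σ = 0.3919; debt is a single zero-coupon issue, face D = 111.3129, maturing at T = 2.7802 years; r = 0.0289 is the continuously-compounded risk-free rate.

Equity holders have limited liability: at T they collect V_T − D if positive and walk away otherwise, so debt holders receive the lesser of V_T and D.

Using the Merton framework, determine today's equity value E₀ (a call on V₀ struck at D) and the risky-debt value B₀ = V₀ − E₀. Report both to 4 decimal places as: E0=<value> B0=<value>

E0=208.2015 B0=100.5951

Equity is a call on the firm's assets struck at D = 111.3129:
d₁ = [ln(V₀/D) + (r + σ²/2)T] / (σ√T)
   = [ln(308.7966/111.3129) + (0.0289 + 0.5·0.3919²)·2.7802] / (0.3919·√2.7802)
   = [1.020338 + 0.293847] / 0.653451 = 2.011144
d₂ = d₁ − σ√T = 2.011144 − 0.653451 = 1.357693
N(d₁) = 0.977845,  N(d₂) = 0.912719,  e^(−rT) = 0.922795
E₀ = V₀·N(d₁) − D·e^(−rT)·N(d₂)
   = 308.7966·0.977845 − 111.3129·0.922795·0.912719 = 208.201526
B₀ = V₀ − E₀ = 308.7966 − 208.201526 = 100.595074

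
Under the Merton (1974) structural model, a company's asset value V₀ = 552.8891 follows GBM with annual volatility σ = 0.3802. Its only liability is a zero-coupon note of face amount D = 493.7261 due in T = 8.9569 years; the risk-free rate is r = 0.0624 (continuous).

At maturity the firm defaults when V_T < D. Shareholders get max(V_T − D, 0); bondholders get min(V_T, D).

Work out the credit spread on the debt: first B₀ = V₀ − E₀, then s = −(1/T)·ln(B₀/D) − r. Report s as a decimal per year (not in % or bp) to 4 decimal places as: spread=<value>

Apply the equity-as-call identities (strike 493.7261, horizon 8.9569 years):
d₁ = [ln(V₀/D) + (r + σ²/2)T] / (σ√T)
   = [ln(552.8891/493.7261) + (0.0624 + 0.5·0.3802²)·8.9569] / (0.3802·√8.9569)
   = [0.113177 + 1.206280] / 1.137866 = 1.159589
d₂ = d₁ − σ√T = 1.159589 − 1.137866 = 0.021723
N(d₁) = 0.876892,  N(d₂) = 0.508666,  e^(−rT) = 0.571832
E₀ = V₀·N(d₁) − D·e^(−rT)·N(d₂)
   = 552.8891·0.876892 − 493.7261·0.571832·0.508666 = 341.213291
B₀ = V₀ − E₀ = 552.8891 − 341.213291 = 211.675809
spread = −(1/T)·ln(B₀/D) − r = −(1/8.9569)·ln(211.675809/493.7261) − 0.0624 = 0.03215559

spread=0.0322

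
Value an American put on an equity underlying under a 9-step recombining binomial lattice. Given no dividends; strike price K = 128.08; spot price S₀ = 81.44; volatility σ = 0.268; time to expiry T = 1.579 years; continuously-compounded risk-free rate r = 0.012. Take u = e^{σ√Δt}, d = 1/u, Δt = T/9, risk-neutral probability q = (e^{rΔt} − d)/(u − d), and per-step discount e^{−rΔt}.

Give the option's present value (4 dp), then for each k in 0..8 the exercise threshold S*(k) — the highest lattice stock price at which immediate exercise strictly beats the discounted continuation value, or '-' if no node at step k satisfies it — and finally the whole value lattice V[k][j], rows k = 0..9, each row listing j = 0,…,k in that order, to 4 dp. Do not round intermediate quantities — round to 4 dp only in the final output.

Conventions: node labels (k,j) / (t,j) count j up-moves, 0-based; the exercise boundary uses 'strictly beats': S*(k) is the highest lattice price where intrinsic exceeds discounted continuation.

Δt=0.17544  u=1.11880  d=0.89382  q=0.48133  discount=0.99790
step 9 (expiry): payoffs max(K−S,0) = 98.4267 90.9627 81.6199 69.9256 55.2876 36.9651 14.0307 0.0000 0.0000 0.0000
step 8: (k=8,j=0): S=33.1761, K−S=94.9039, hold=94.6346 ⇒ V=94.9039 exercise | (k=8,j=1): S=41.5268, K−S=86.5532, hold=86.2839 ⇒ V=86.5532 exercise | (k=8,j=2): S=51.9794, K−S=76.1006, hold=75.8312 ⇒ V=76.1006 exercise | (k=8,j=3): S=65.0631, K−S=63.0169, hold=62.7476 ⇒ V=63.0169 exercise | (k=8,j=4): S=81.4400, K−S=46.6400, hold=46.3706 ⇒ V=46.6400 exercise | (k=8,j=5): S=101.9391, K−S=26.1409, hold=25.8715 ⇒ V=26.1409 exercise | (k=8,j=6): S=127.5981, K−S=0.4819, hold=7.2620 ⇒ V=7.2620 continue | (k=8,j=7): S=159.7156, K−S=0.0000, hold=0.0000 ⇒ V=0.0000 continue | (k=8,j=8): S=199.9174, K−S=0.0000, hold=0.0000 ⇒ V=0.0000 continue  boundary S*=101.9391
step 7: (k=7,j=0): S=37.1173, K−S=90.9627, hold=90.6933 ⇒ V=90.9627 exercise | (k=7,j=1): S=46.4601, K−S=81.6199, hold=81.3506 ⇒ V=81.6199 exercise | (k=7,j=2): S=58.1544, K−S=69.9256, hold=69.6562 ⇒ V=69.9256 exercise | (k=7,j=3): S=72.7924, K−S=55.2876, hold=55.0182 ⇒ V=55.2876 exercise | (k=7,j=4): S=91.1149, K−S=36.9651, hold=36.6957 ⇒ V=36.9651 exercise | (k=7,j=5): S=114.0493, K−S=14.0307, hold=17.0179 ⇒ V=17.0179 continue | (k=7,j=6): S=142.7565, K−S=0.0000, hold=3.7586 ⇒ V=3.7586 continue | (k=7,j=7): S=178.6895, K−S=0.0000, hold=0.0000 ⇒ V=0.0000 continue  boundary S*=91.1149
step 6: (k=6,j=0): S=41.5268, K−S=86.5532, hold=86.2839 ⇒ V=86.5532 exercise | (k=6,j=1): S=51.9794, K−S=76.1006, hold=75.8312 ⇒ V=76.1006 exercise | (k=6,j=2): S=65.0631, K−S=63.0169, hold=62.7476 ⇒ V=63.0169 exercise | (k=6,j=3): S=81.4400, K−S=46.6400, hold=46.3706 ⇒ V=46.6400 exercise | (k=6,j=4): S=101.9391, K−S=26.1409, hold=27.3063 ⇒ V=27.3063 continue | (k=6,j=5): S=127.5981, K−S=0.4819, hold=10.6134 ⇒ V=10.6134 continue | (k=6,j=6): S=159.7156, K−S=0.0000, hold=1.9454 ⇒ V=1.9454 continue  boundary S*=81.4400
step 5: (k=5,j=0): S=46.4601, K−S=81.6199, hold=81.3506 ⇒ V=81.6199 exercise | (k=5,j=1): S=58.1544, K−S=69.9256, hold=69.6562 ⇒ V=69.9256 exercise | (k=5,j=2): S=72.7924, K−S=55.2876, hold=55.0182 ⇒ V=55.2876 exercise | (k=5,j=3): S=91.1149, K−S=36.9651, hold=37.2555 ⇒ V=37.2555 continue | (k=5,j=4): S=114.0493, K−S=14.0307, hold=19.2309 ⇒ V=19.2309 continue | (k=5,j=5): S=142.7565, K−S=0.0000, hold=6.4276 ⇒ V=6.4276 continue  boundary S*=72.7924
step 4: (k=4,j=0): S=51.9794, K−S=76.1006, hold=75.8312 ⇒ V=76.1006 exercise | (k=4,j=1): S=65.0631, K−S=63.0169, hold=62.7476 ⇒ V=63.0169 exercise | (k=4,j=2): S=81.4400, K−S=46.6400, hold=46.5101 ⇒ V=46.6400 exercise | (k=4,j=3): S=101.9391, K−S=26.1409, hold=28.5196 ⇒ V=28.5196 continue | (k=4,j=4): S=127.5981, K−S=0.4819, hold=13.0408 ⇒ V=13.0408 continue  boundary S*=81.4400
step 3: (k=3,j=0): S=58.1544, K−S=69.9256, hold=69.6562 ⇒ V=69.9256 exercise | (k=3,j=1): S=72.7924, K−S=55.2876, hold=55.0182 ⇒ V=55.2876 exercise | (k=3,j=2): S=91.1149, K−S=36.9651, hold=37.8383 ⇒ V=37.8383 continue | (k=3,j=3): S=114.0493, K−S=14.0307, hold=21.0248 ⇒ V=21.0248 continue  boundary S*=72.7924
step 2: (k=2,j=0): S=65.0631, K−S=63.0169, hold=62.7476 ⇒ V=63.0169 exercise | (k=2,j=1): S=81.4400, K−S=46.6400, hold=46.7900 ⇒ V=46.7900 continue | (k=2,j=2): S=101.9391, K−S=26.1409, hold=29.6828 ⇒ V=29.6828 continue  boundary S*=65.0631
step 1: (k=1,j=0): S=72.7924, K−S=55.2876, hold=55.0903 ⇒ V=55.2876 exercise | (k=1,j=1): S=91.1149, K−S=36.9651, hold=38.4747 ⇒ V=38.4747 continue  boundary S*=72.7924
step 0: (k=0,j=0): S=81.4400, K−S=46.6400, hold=47.0957 ⇒ V=47.0957 continue  boundary S*=-

price = 47.0957
boundary = - 72.7924 65.0631 72.7924 81.4400 72.7924 81.4400 91.1149 101.9391
tree:
47.0957
55.2876 38.4747
63.0169 46.7900 29.6828
69.9256 55.2876 37.8383 21.0248
76.1006 63.0169 46.6400 28.5196 13.0408
81.6199 69.9256 55.2876 37.2555 19.2309 6.4276
86.5532 76.1006 63.0169 46.6400 27.3063 10.6134 1.9454
90.9627 81.6199 69.9256 55.2876 36.9651 17.0179 3.7586 0.0000
94.9039 86.5532 76.1006 63.0169 46.6400 26.1409 7.2620 0.0000 0.0000
98.4267 90.9627 81.6199 69.9256 55.2876 36.9651 14.0307 0.0000 0.0000 0.0000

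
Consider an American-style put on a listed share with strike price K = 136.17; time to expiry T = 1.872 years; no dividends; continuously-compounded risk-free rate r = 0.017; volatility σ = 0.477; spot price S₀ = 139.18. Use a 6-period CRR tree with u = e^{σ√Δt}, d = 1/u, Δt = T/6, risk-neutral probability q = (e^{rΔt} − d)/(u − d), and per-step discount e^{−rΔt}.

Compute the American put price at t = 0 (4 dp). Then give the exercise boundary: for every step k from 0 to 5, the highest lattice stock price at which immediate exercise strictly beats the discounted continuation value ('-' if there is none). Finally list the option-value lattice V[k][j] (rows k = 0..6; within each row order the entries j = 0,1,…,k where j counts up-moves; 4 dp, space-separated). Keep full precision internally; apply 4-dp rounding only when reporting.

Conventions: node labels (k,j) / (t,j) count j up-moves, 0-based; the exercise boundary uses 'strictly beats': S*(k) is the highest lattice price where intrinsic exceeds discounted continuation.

price = 30.6694
boundary = - - - 62.5806 81.6868 62.5806
tree:
30.6694
42.6601 16.0001
57.2807 24.8365 5.1104
73.5894 37.5153 9.2344 0.0000
88.2268 54.4832 16.6863 0.0000 0.0000
99.4405 73.5894 30.1517 0.0000 0.0000 0.0000
108.0314 88.2268 54.4832 0.0000 0.0000 0.0000 0.0000

params: Δt=0.31200 u=1.30531 d=0.76610 q=0.44364 e^(-rΔt)=0.99471
t_6 payoffs: 108.0314 88.2268 54.4832 0.0000 0.0000 0.0000 0.0000
t_5: node(5,0) S=36.7295 payoff=99.4405 vs cont=98.7202 → 99.4405 [stop]  node(5,1) S=62.5806 payoff=73.5894 vs cont=72.8691 → 73.5894 [stop]  node(5,2) S=106.6263 payoff=29.5437 vs cont=30.1517 → 30.1517 [wait]  node(5,3) S=181.6725 payoff=0.0000 vs cont=0.0000 → 0.0000 [wait]  node(5,4) S=309.5381 payoff=0.0000 vs cont=0.0000 → 0.0000 [wait]  node(5,5) S=527.3986 payoff=0.0000 vs cont=0.0000 → 0.0000 [wait]  ⇒ S*(5)=62.5806
t_4: node(4,0) S=47.9432 payoff=88.2268 vs cont=87.5065 → 88.2268 [stop]  node(4,1) S=81.6868 payoff=54.4832 vs cont=54.0311 → 54.4832 [stop]  node(4,2) S=139.1800 payoff=0.0000 vs cont=16.6863 → 16.6863 [wait]  node(4,3) S=237.1383 payoff=0.0000 vs cont=0.0000 → 0.0000 [wait]  node(4,4) S=404.0420 payoff=0.0000 vs cont=0.0000 → 0.0000 [wait]  ⇒ S*(4)=81.6868
t_3: node(3,0) S=62.5806 payoff=73.5894 vs cont=72.8691 → 73.5894 [stop]  node(3,1) S=106.6263 payoff=29.5437 vs cont=37.5153 → 37.5153 [wait]  node(3,2) S=181.6725 payoff=0.0000 vs cont=9.2344 → 9.2344 [wait]  node(3,3) S=309.5381 payoff=0.0000 vs cont=0.0000 → 0.0000 [wait]  ⇒ S*(3)=62.5806
t_2: node(2,0) S=81.6868 payoff=54.4832 vs cont=57.2807 → 57.2807 [wait]  node(2,1) S=139.1800 payoff=0.0000 vs cont=24.8365 → 24.8365 [wait]  node(2,2) S=237.1383 payoff=0.0000 vs cont=5.1104 → 5.1104 [wait]  ⇒ S*(2)=-
t_1: node(1,0) S=106.6263 payoff=29.5437 vs cont=42.6601 → 42.6601 [wait]  node(1,1) S=181.6725 payoff=0.0000 vs cont=16.0001 → 16.0001 [wait]  ⇒ S*(1)=-
t_0: node(0,0) S=139.1800 payoff=0.0000 vs cont=30.6694 → 30.6694 [wait]  ⇒ S*(0)=-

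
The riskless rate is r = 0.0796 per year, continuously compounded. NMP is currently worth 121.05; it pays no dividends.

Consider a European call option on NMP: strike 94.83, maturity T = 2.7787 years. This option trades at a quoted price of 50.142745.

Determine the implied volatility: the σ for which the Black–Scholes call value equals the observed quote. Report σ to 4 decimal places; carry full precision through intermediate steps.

At σ = 0.3156 the Black–Scholes value reproduces the quote:
σ√T = 0.3156·√2.7787 = 0.526087
d₁ = (ln(S/K) + (r+σ²/2)T) / (σ√T) = (ln(121.05/94.83) + (0.0796+0.3156²/2)·2.7787) / 0.526087 = (0.244118 + 0.359568) / 0.526087 = 1.147502
d₂ = d₁ − σ√T = 1.147502 − 0.526087 = 0.621415
e^{−rT} = 0.801569
N(d₁) = 0.874413,  N(d₂) = 0.732837
V = S·N(d₁) − K·e^{−rT}·N(d₂) = 105.847685 − 55.704940 = 50.142745 (equal to the quote); since ∂V/∂σ > 0 for all σ, the implied volatility is unique

sigma = 0.3156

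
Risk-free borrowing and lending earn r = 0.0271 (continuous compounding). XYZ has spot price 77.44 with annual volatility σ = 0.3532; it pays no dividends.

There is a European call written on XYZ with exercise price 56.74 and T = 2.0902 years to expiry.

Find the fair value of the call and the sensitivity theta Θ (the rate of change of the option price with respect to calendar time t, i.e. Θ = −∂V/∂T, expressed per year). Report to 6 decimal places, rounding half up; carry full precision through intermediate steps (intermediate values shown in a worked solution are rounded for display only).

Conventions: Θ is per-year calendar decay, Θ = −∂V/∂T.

price = 28.285065
Θ = -3.331795

σ√T = 0.3532·√2.0902 = 0.510640
d₁ = (ln(S/K) + (r+σ²/2)T) / (σ√T) = (ln(77.44/56.74) + (0.0271+0.3532²/2)·2.0902) / 0.510640 = (0.311024 + 0.187021) / 0.510640 = 0.975335
d₂ = d₁ − σ√T = 0.975335 − 0.510640 = 0.464695
e^{−rT} = 0.944930
N(d₁) = 0.835303,  N(d₂) = 0.678925
Call price V = S·N(d₁) − K·e^{−rT}·N(d₂) = 64.685863 − 36.400798 = 28.285065
φ(d₁) = (1/√(2π))·e^{−d₁²/2} = 0.247938
Θ = −S·φ(d₁)·σ/(2√T) − r·K·e^{−rT}·N(d₂) = −2.345334 − 0.986462 = -3.331795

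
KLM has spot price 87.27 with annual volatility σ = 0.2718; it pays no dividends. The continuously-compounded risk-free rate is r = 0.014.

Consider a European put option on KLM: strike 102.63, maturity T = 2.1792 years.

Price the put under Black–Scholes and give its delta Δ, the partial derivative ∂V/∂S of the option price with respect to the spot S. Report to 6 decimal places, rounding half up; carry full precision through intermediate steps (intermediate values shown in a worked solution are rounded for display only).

price = 21.770137
Δ = -0.550691

σ√T = 0.2718·√2.1792 = 0.401234
d₁ = (ln(S/K) + (r+σ²/2)T) / (σ√T) = (ln(87.27/102.63) + (0.014+0.2718²/2)·2.1792) / 0.401234 = (-0.162124 + 0.111003) / 0.401234 = -0.127408
d₂ = d₁ − σ√T = -0.127408 − 0.401234 = -0.528642
e^{−rT} = 0.969952
N(−d₁) = 0.550691,  N(−d₂) = 0.701473
Put price V = K·e^{−rT}·N(−d₂) − S·N(−d₁) = 69.828947 − 48.058810 = 21.770137
Δ = −N(−d₁) = -0.550691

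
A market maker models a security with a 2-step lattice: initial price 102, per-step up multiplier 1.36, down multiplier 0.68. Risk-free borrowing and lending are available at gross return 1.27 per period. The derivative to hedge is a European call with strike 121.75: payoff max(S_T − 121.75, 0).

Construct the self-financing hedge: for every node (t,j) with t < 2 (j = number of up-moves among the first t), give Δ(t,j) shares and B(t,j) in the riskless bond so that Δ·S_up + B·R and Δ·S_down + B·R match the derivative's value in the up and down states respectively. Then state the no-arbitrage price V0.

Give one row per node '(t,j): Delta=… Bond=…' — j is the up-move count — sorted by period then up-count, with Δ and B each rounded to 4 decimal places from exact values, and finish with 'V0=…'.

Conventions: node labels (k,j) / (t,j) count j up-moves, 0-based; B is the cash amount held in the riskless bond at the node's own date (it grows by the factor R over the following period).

(0,0): Delta=0.6590 Bond=-35.9933
(1,0): Delta=0.0000 Bond=0.0000
(1,1): Delta=0.7093 Bond=-52.6844
V0=31.2295

Risk-neutral probability p* = (R−d)/(u−d) = (1.27−0.68)/(1.36−0.68) = 0.8676.
At maturity the claim pays: V(2,0)=0.0000, V(2,1)=0.0000, V(2,2)=66.9092
(1,0): S=69.3600. Δ = (V_up−V_dn)/(S_up−S_dn) = (0.0000−0.0000)/(94.3296−47.1648) = 0.0000. V = [p*·0.0000 + (1−p*)·0.0000]/1.27 = 0.0000. B = V − Δ·S = 0.0000.
(1,1): S=138.7200. Δ = (V_up−V_dn)/(S_up−S_dn) = (66.9092−0.0000)/(188.6592−94.3296) = 0.7093. V = [p*·66.9092 + (1−p*)·0.0000]/1.27 = 45.7115. B = V − Δ·S = -52.6844.
(0,0): S=102.0000. Δ = (V_up−V_dn)/(S_up−S_dn) = (45.7115−0.0000)/(138.7200−69.3600) = 0.6590. V = [p*·45.7115 + (1−p*)·0.0000]/1.27 = 31.2295. B = V − Δ·S = -35.9933.
As a check, the time-0 holding Δ(0,0)·S0 + B(0,0) comes to 31.2295 — exactly V0.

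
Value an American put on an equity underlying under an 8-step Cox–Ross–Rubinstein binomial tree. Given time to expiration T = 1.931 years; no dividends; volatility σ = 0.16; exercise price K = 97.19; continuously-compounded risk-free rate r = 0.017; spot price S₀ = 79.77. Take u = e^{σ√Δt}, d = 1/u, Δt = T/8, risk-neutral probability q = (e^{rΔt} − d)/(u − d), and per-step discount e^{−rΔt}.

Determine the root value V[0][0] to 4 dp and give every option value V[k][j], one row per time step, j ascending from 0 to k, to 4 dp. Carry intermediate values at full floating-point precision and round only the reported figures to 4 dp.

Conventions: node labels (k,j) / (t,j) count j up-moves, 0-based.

price = 18.0892
tree:
18.0892
23.4504 13.0122
29.0250 17.7781 8.4739
34.1781 23.4504 12.3953 4.7218
38.9416 29.0250 17.4492 7.5714 1.9835
43.3451 34.1781 23.4504 11.7433 3.5678 0.4558
47.4156 38.9416 29.0250 17.4200 6.3073 0.9274 0.0000
51.1785 43.3451 34.1781 23.4504 10.8964 1.8870 0.0000 0.0000
54.6568 47.4156 38.9416 29.0250 17.4200 3.8393 0.0000 0.0000 0.0000

Δt=0.24138  u=1.08178  d=0.92440  q=0.50649  discount=0.99591
step 8 (expiry): payoffs max(K−S,0) = 54.6568 47.4156 38.9416 29.0250 17.4200 3.8393 0.0000 0.0000 0.0000
k=7: (k=7,j=0): S=46.0115, K−S=51.1785, hold=50.7805 ⇒ V=51.1785 exercise | (k=7,j=1): S=53.8449, K−S=43.3451, hold=42.9471 ⇒ V=43.3451 exercise | (k=7,j=2): S=63.0119, K−S=34.1781, hold=33.7801 ⇒ V=34.1781 exercise | (k=7,j=3): S=73.7396, K−S=23.4504, hold=23.0524 ⇒ V=23.4504 exercise | (k=7,j=4): S=86.2936, K−S=10.8964, hold=10.4984 ⇒ V=10.8964 exercise | (k=7,j=5): S=100.9849, K−S=0.0000, hold=1.8870 ⇒ V=1.8870 continue | (k=7,j=6): S=118.1774, K−S=0.0000, hold=0.0000 ⇒ V=0.0000 continue | (k=7,j=7): S=138.2969, K−S=0.0000, hold=0.0000 ⇒ V=0.0000 continue
k=6: (k=6,j=0): S=49.7744, K−S=47.4156, hold=47.0176 ⇒ V=47.4156 exercise | (k=6,j=1): S=58.2484, K−S=38.9416, hold=38.5436 ⇒ V=38.9416 exercise | (k=6,j=2): S=68.1650, K−S=29.0250, hold=28.6270 ⇒ V=29.0250 exercise | (k=6,j=3): S=79.7700, K−S=17.4200, hold=17.0220 ⇒ V=17.4200 exercise | (k=6,j=4): S=93.3507, K−S=3.8393, hold=6.3073 ⇒ V=6.3073 continue | (k=6,j=5): S=109.2435, K−S=0.0000, hold=0.9274 ⇒ V=0.9274 continue | (k=6,j=6): S=127.8420, K−S=0.0000, hold=0.0000 ⇒ V=0.0000 continue
k=5: (k=5,j=0): S=53.8449, K−S=43.3451, hold=42.9471 ⇒ V=43.3451 exercise | (k=5,j=1): S=63.0119, K−S=34.1781, hold=33.7801 ⇒ V=34.1781 exercise | (k=5,j=2): S=73.7396, K−S=23.4504, hold=23.0524 ⇒ V=23.4504 exercise | (k=5,j=3): S=86.2936, K−S=10.8964, hold=11.7433 ⇒ V=11.7433 continue | (k=5,j=4): S=100.9849, K−S=0.0000, hold=3.5678 ⇒ V=3.5678 continue | (k=5,j=5): S=118.1774, K−S=0.0000, hold=0.4558 ⇒ V=0.4558 continue
k=4: (k=4,j=0): S=58.2484, K−S=38.9416, hold=38.5436 ⇒ V=38.9416 exercise | (k=4,j=1): S=68.1650, K−S=29.0250, hold=28.6270 ⇒ V=29.0250 exercise | (k=4,j=2): S=79.7700, K−S=17.4200, hold=17.4492 ⇒ V=17.4492 continue | (k=4,j=3): S=93.3507, K−S=3.8393, hold=7.5714 ⇒ V=7.5714 continue | (k=4,j=4): S=109.2435, K−S=0.0000, hold=1.9835 ⇒ V=1.9835 continue
k=3: (k=3,j=0): S=63.0119, K−S=34.1781, hold=33.7801 ⇒ V=34.1781 exercise | (k=3,j=1): S=73.7396, K−S=23.4504, hold=23.0672 ⇒ V=23.4504 exercise | (k=3,j=2): S=86.2936, K−S=10.8964, hold=12.3953 ⇒ V=12.3953 continue | (k=3,j=3): S=100.9849, K−S=0.0000, hold=4.7218 ⇒ V=4.7218 continue
k=2: (k=2,j=0): S=68.1650, K−S=29.0250, hold=28.6270 ⇒ V=29.0250 exercise | (k=2,j=1): S=79.7700, K−S=17.4200, hold=17.7781 ⇒ V=17.7781 continue | (k=2,j=2): S=93.3507, K−S=3.8393, hold=8.4739 ⇒ V=8.4739 continue
k=1: (k=1,j=0): S=73.7396, K−S=23.4504, hold=23.2330 ⇒ V=23.4504 exercise | (k=1,j=1): S=86.2936, K−S=10.8964, hold=13.0122 ⇒ V=13.0122 continue
k=0: (k=0,j=0): S=79.7700, K−S=17.4200, hold=18.0892 ⇒ V=18.0892 continue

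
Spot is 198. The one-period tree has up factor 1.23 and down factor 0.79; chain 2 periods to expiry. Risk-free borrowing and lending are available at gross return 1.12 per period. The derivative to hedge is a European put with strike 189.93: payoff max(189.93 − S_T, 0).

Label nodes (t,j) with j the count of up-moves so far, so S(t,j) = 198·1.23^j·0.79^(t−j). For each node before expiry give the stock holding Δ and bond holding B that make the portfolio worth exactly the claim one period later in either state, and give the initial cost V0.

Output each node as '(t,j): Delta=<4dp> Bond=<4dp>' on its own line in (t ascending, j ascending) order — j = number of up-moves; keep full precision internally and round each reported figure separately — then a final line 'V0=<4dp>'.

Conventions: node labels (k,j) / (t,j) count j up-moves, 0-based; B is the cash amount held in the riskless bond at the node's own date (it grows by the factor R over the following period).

Since d<R<u, set p* = (R−d)/(u−d) = 0.7500; price each node as the discounted p*-expectation of its children.
Payoffs at expiry: V(2,0)=66.3582, V(2,1)=0.0000, V(2,2)=0.0000
  t=1,j=0: stock 156.4200 → up 192.3966 (V=0.0000), down 123.5718 (V=66.3582). Price 14.8121; hedge Δ=-0.9642, bond B=165.6262.
  t=1,j=1: stock 243.5400 → up 299.5542 (V=0.0000), down 192.3966 (V=0.0000). Price 0.0000; hedge Δ=0.0000, bond B=0.0000.
  t=0,j=0: stock 198.0000 → up 243.5400 (V=0.0000), down 156.4200 (V=14.8121). Price 3.3063; hedge Δ=-0.1700, bond B=36.9701.
Verification: the root portfolio costs Δ(0,0)·S0 + B(0,0) = 3.3063, matching V0.

(0,0): Delta=-0.1700 Bond=36.9701
(1,0): Delta=-0.9642 Bond=165.6262
(1,1): Delta=0.0000 Bond=0.0000
V0=3.3063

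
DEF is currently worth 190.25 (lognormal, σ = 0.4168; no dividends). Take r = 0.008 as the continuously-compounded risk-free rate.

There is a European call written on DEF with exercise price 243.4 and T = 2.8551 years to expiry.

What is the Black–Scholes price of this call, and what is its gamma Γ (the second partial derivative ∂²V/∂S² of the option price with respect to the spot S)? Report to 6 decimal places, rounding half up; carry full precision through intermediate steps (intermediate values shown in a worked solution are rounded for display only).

σ√T = 0.4168·√2.8551 = 0.704269
d₁ = (ln(S/K) + (r+σ²/2)T) / (σ√T) = (ln(190.25/243.4) + (0.008+0.4168²/2)·2.8551) / 0.704269 = (-0.246367 + 0.270838) / 0.704269 = 0.034746
d₂ = d₁ − σ√T = 0.034746 − 0.704269 = -0.669522
e^{−rT} = 0.977418
N(d₁) = 0.513859,  N(d₂) = 0.251581
Call price V = S·N(d₁) − K·e^{−rT}·N(d₂) = 97.761678 − 59.852060 = 37.909618
φ(d₁) = (1/√(2π))·e^{−d₁²/2} = 0.398702
Γ = φ(d₁) / (S·σ·√T) = 0.002976

price = 37.909618
Γ = 0.002976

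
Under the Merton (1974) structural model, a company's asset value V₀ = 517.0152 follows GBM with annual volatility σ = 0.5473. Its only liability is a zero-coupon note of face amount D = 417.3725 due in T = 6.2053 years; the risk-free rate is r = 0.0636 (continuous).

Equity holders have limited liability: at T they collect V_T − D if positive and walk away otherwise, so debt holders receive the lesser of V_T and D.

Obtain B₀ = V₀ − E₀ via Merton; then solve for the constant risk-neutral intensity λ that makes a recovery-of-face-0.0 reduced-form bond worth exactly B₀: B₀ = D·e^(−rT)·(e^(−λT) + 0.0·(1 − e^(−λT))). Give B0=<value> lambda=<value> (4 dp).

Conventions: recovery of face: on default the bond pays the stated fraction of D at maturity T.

B0=181.5052 lambda=0.0706

Apply the equity-as-call identities (strike 417.3725, horizon 6.2053 years):
d₁ = [ln(V₀/D) + (r + σ²/2)T] / (σ√T)
   = [ln(517.0152/417.3725) + (0.0636 + 0.5·0.5473²)·6.2053] / (0.5473·√6.2053)
   = [0.214093 + 1.324016] / 1.363348 = 1.128185
d₂ = d₁ − σ√T = 1.128185 − 1.363348 = -0.235163
N(d₁) = 0.870379,  N(d₂) = 0.407041,  e^(−rT) = 0.673911
E₀ = V₀·N(d₁) − D·e^(−rT)·N(d₂)
   = 517.0152·0.870379 − 417.3725·0.673911·0.407041 = 335.510013
B₀ = V₀ − E₀ = 517.0152 − 335.510013 = 181.505187
e^(−λT) = (B₀·e^(rT)/D − 0)/(1 − 0) = (181.5052·1.483875/417.3725 − 0)/1 = 0.64530144
λ = −ln(0.64530144)/6.2053 = 0.070591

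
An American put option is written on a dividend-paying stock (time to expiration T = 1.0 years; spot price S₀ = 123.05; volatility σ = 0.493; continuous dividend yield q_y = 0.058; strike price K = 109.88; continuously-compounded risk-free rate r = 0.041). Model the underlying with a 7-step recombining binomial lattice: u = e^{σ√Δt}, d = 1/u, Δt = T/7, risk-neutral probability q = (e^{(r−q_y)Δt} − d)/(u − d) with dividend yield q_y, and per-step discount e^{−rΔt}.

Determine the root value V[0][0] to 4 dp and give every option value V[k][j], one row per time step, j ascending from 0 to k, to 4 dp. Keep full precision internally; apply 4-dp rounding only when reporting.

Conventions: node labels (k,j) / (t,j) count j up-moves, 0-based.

params: Δt=0.14286 u=1.20483 d=0.82999 q=0.44708 e^(-rΔt)=0.99416
t_7 payoffs: 76.4907 61.4118 39.5231 7.7492 0.0000 0.0000 0.0000 0.0000
k=6: node(6,0) S=40.2283 payoff=69.6517 vs cont=69.3419 → 69.6517 [stop]  node(6,1) S=58.3959 payoff=51.4841 vs cont=51.3243 → 51.4841 [stop]  node(6,2) S=84.7680 payoff=25.1120 vs cont=25.1698 → 25.1698 [wait]  node(6,3) S=123.0500 payoff=0.0000 vs cont=4.2597 → 4.2597 [wait]  node(6,4) S=178.6206 payoff=0.0000 vs cont=0.0000 → 0.0000 [wait]  node(6,5) S=259.2873 payoff=0.0000 vs cont=0.0000 → 0.0000 [wait]  node(6,6) S=376.3839 payoff=0.0000 vs cont=0.0000 → 0.0000 [wait]
k=5: node(5,0) S=48.4682 payoff=61.4118 vs cont=61.1700 → 61.4118 [stop]  node(5,1) S=70.3569 payoff=39.5231 vs cont=39.4876 → 39.5231 [stop]  node(5,2) S=102.1308 payoff=7.7492 vs cont=15.7289 → 15.7289 [wait]  node(5,3) S=148.2540 payoff=0.0000 vs cont=2.3415 → 2.3415 [wait]  node(5,4) S=215.2070 payoff=0.0000 vs cont=0.0000 → 0.0000 [wait]  node(5,5) S=312.3965 payoff=0.0000 vs cont=0.0000 → 0.0000 [wait]
k=4: node(4,0) S=58.3959 payoff=51.4841 vs cont=51.3243 → 51.4841 [stop]  node(4,1) S=84.7680 payoff=25.1120 vs cont=28.7165 → 28.7165 [wait]  node(4,2) S=123.0500 payoff=0.0000 vs cont=9.6868 → 9.6868 [wait]  node(4,3) S=178.6206 payoff=0.0000 vs cont=1.2871 → 1.2871 [wait]  node(4,4) S=259.2873 payoff=0.0000 vs cont=0.0000 → 0.0000 [wait]
k=3: node(3,0) S=70.3569 payoff=39.5231 vs cont=41.0640 → 41.0640 [wait]  node(3,1) S=102.1308 payoff=7.7492 vs cont=20.0907 → 20.0907 [wait]  node(3,2) S=148.2540 payoff=0.0000 vs cont=5.8968 → 5.8968 [wait]  node(3,3) S=215.2070 payoff=0.0000 vs cont=0.7075 → 0.7075 [wait]
k=2: node(2,0) S=84.7680 payoff=25.1120 vs cont=31.5022 → 31.5022 [wait]  node(2,1) S=123.0500 payoff=0.0000 vs cont=13.6646 → 13.6646 [wait]  node(2,2) S=178.6206 payoff=0.0000 vs cont=3.5559 → 3.5559 [wait]
k=1: node(1,0) S=102.1308 payoff=7.7492 vs cont=23.3900 → 23.3900 [wait]  node(1,1) S=148.2540 payoff=0.0000 vs cont=9.0918 → 9.0918 [wait]
k=0: node(0,0) S=123.0500 payoff=0.0000 vs cont=16.8983 → 16.8983 [wait]

price = 16.8983
tree:
16.8983
23.3900 9.0918
31.5022 13.6646 3.5559
41.0640 20.0907 5.8968 0.7075
51.4841 28.7165 9.6868 1.2871 0.0000
61.4118 39.5231 15.7289 2.3415 0.0000 0.0000
69.6517 51.4841 25.1698 4.2597 0.0000 0.0000 0.0000
76.4907 61.4118 39.5231 7.7492 0.0000 0.0000 0.0000 0.0000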